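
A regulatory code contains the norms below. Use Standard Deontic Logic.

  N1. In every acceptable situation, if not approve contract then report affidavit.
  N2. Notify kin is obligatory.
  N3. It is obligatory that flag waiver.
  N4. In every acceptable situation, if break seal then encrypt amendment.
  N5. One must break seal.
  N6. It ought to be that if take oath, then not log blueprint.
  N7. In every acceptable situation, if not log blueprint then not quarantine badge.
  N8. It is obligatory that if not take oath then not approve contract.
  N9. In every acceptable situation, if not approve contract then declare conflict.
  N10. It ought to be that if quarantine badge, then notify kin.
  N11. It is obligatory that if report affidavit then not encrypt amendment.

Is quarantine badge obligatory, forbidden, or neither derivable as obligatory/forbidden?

Forbidden

From premise 5 we have O(break_seal).
With premise 4, O(break_seal → encrypt_amendment), the K-axiom yields O(encrypt_amendment).
Premise 11, O(report_affidavit → ¬encrypt_amendment), contraposes to O(encrypt_amendment → ¬report_affidavit); with O(encrypt_amendment) we get O(¬report_affidavit).
Premise 1 is O(¬approve_contract → report_affidavit); contrapositively O(¬report_affidavit → approve_contract). Since O(¬report_affidavit) holds, K gives O(approve_contract).
The contrapositive of premise 8 (O(¬take_oath → ¬approve_contract)) is O(approve_contract → take_oath), and O(approve_contract) is already established, so O(take_oath).
Premise 6 is O(take_oath → ¬log_blueprint); since O(take_oath), deontic closure gives O(¬log_blueprint).
Premise 7 is O(¬log_blueprint → ¬quarantine_badge); since O(¬log_blueprint), deontic closure gives O(¬quarantine_badge).
Premises 2, 3, 9, 10 do not contribute to this derivation.
Thus O(¬quarantine_badge), which is F(quarantine_badge): quarantine_badge is forbidden.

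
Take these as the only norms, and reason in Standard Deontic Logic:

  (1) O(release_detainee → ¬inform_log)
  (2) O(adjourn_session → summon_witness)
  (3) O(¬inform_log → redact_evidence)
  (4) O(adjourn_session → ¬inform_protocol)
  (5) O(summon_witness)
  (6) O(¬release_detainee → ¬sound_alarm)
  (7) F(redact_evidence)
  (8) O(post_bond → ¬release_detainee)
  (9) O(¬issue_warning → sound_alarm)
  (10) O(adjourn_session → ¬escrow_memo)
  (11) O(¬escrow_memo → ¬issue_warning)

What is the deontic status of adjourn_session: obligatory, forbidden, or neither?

Premise 7, F(redact_evidence), is equivalent to O(¬redact_evidence).
The contrapositive of premise 3 (O(¬inform_log → redact_evidence)) is O(¬redact_evidence → inform_log), and O(¬redact_evidence) is already established, so O(inform_log).
Premise 1 is O(release_detainee → ¬inform_log); contrapositively O(inform_log → ¬release_detainee). Since O(inform_log) holds, K gives O(¬release_detainee).
From O(¬release_detainee) and premise 6, O(¬release_detainee → ¬sound_alarm), we obtain O(¬sound_alarm).
Premise 9 is O(¬issue_warning → sound_alarm); contrapositively O(¬sound_alarm → issue_warning). Since O(¬sound_alarm) holds, K gives O(issue_warning).
Premise 11 is O(¬escrow_memo → ¬issue_warning); contrapositively O(issue_warning → escrow_memo). Since O(issue_warning) holds, K gives O(escrow_memo).
The contrapositive of premise 10 (O(adjourn_session → ¬escrow_memo)) is O(escrow_memo → ¬adjourn_session), and O(escrow_memo) is already established, so O(¬adjourn_session).
Premises 2, 4, 5, 8 do not contribute to this derivation.
Thus O(¬adjourn_session), which is F(adjourn_session): adjourn_session is forbidden.

Forbidden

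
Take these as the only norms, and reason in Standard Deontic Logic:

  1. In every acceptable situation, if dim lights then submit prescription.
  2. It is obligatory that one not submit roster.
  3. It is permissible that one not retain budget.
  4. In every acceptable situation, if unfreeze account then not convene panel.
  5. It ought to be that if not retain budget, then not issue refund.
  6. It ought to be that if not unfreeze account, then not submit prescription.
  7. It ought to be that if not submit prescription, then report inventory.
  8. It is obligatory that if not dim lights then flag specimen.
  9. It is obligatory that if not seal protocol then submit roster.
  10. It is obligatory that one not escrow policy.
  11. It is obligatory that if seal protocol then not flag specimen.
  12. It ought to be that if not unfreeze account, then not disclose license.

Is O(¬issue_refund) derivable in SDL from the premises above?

No

Premise 5 is O(¬retain_budget → ¬issue_refund), but O(¬retain_budget) is not derivable from the premises (the permission P(¬retain_budget) asserts only ¬O(retain_budget), not O(¬retain_budget)), so it does not yield O(¬issue_refund).
No other premise forces O(¬issue_refund). An ideal world satisfying every premise can still have ¬issue_refund false, so O(¬issue_refund) is not derivable.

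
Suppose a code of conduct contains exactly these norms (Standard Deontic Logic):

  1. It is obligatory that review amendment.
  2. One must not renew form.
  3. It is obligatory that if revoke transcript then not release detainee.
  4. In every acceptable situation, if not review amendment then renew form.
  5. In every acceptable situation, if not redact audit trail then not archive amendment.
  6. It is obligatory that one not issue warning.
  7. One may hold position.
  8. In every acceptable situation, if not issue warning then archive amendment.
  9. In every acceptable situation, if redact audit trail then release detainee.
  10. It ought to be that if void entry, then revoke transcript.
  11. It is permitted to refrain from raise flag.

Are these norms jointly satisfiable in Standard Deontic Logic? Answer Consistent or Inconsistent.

Consistent

Premise 4 is O(¬review_amendment → renew_form), but O(¬review_amendment) is not derivable from the premises, so it does not yield O(renew_form).
So O(renew_form) is not derivable, and the apparent clash with O(¬renew_form) does not arise.
A world satisfying every obligation exists (e.g. archive_amendment=true, hold_position=false, issue_warning=false, raise_flag=false, redact_audit_trail=true, release_detainee=true, renew_form=false, review_amendment=true, revoke_transcript=false, void_entry=false); no atom is both obligatory and forbidden, so the set is consistent.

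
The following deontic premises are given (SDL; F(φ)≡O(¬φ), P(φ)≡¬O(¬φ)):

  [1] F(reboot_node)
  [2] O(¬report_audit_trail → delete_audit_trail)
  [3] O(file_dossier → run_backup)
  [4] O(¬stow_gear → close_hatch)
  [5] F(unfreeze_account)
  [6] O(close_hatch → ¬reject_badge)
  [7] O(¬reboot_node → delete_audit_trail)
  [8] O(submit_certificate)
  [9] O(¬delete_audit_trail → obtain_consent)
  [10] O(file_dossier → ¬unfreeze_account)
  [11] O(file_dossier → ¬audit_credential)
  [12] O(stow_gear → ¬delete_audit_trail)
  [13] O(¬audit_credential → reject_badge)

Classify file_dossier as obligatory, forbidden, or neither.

F(reboot_node) at premise 1 means O(¬reboot_node).
From O(¬reboot_node) and premise 7, O(¬reboot_node → delete_audit_trail), we obtain O(delete_audit_trail).
Premise 12, O(stow_gear → ¬delete_audit_trail), contraposes to O(delete_audit_trail → ¬stow_gear); with O(delete_audit_trail) we get O(¬stow_gear).
Premise 4 is O(¬stow_gear → close_hatch); since O(¬stow_gear), deontic closure gives O(close_hatch).
Premise 6 is O(close_hatch → ¬reject_badge); since O(close_hatch), deontic closure gives O(¬reject_badge).
Premise 13 is O(¬audit_credential → reject_badge); contrapositively O(¬reject_badge → audit_credential). Since O(¬reject_badge) holds, K gives O(audit_credential).
Premise 11 is O(file_dossier → ¬audit_credential); contrapositively O(audit_credential → ¬file_dossier). Since O(audit_credential) holds, K gives O(¬file_dossier).
Premises 2, 3, 5, 8, 9, 10 do not contribute to this derivation.
Thus O(¬file_dossier), which is F(file_dossier): file_dossier is forbidden.

Forbidden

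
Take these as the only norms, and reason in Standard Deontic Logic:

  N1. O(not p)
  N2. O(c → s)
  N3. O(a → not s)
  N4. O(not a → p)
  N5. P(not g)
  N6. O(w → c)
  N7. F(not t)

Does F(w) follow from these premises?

Premise 1 states O(not p) outright.
Premise 4, O(not a → p), contraposes to O(not p → a); with O(not p) we get O(a).
Applying K to premise 3 (O(a → not s)) and O(a) yields O(not s).
Premise 2 is O(c → s); contrapositively O(not s → not c). Since O(not s) holds, K gives O(not c).
Premise 6, O(w → c), contraposes to O(not c → not w); with O(not c) we get O(not w).
Premises 5, 7 do not contribute to this derivation.
So O(not w) holds, i.e. F(w). The claim follows.

Yes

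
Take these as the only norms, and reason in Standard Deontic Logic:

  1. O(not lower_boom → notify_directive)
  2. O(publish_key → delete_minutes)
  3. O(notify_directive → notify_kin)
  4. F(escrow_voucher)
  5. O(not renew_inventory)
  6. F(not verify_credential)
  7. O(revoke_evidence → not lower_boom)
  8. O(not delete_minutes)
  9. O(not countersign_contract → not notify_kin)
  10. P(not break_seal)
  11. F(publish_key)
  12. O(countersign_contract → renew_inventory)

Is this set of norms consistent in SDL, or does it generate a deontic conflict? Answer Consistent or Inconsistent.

Premise 2 is O(publish_key → delete_minutes), but O(publish_key) is not derivable from the premises, so it does not yield O(delete_minutes).
So O(delete_minutes) is not derivable, and the apparent clash with O(not delete_minutes) does not arise.
A world satisfying every obligation exists (e.g. break_seal=false, countersign_contract=false, delete_minutes=false, escrow_voucher=false, lower_boom=true, notify_directive=false, notify_kin=false, publish_key=false, renew_inventory=false, revoke_evidence=false, verify_credential=true); no atom is both obligatory and forbidden, so the set is consistent.

Consistent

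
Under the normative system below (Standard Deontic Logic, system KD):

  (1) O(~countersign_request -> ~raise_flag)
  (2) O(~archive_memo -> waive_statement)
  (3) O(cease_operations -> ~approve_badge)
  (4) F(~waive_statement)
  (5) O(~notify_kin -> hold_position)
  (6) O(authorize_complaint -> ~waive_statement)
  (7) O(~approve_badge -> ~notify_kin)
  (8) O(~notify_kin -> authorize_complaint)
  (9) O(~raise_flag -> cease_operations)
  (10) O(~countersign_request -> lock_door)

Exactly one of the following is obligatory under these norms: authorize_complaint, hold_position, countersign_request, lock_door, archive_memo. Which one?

countersign_request

F(~waive_statement) at premise 4 means O(waive_statement).
Premise 6 is O(authorize_complaint -> ~waive_statement); contrapositively O(waive_statement -> ~authorize_complaint). Since O(waive_statement) holds, K gives O(~authorize_complaint).
The contrapositive of premise 8 (O(~notify_kin -> authorize_complaint)) is O(~authorize_complaint -> notify_kin), and O(~authorize_complaint) is already established, so O(notify_kin).
The contrapositive of premise 7 (O(~approve_badge -> ~notify_kin)) is O(notify_kin -> approve_badge), and O(notify_kin) is already established, so O(approve_badge).
The contrapositive of premise 3 (O(cease_operations -> ~approve_badge)) is O(approve_badge -> ~cease_operations), and O(approve_badge) is already established, so O(~cease_operations).
The contrapositive of premise 9 (O(~raise_flag -> cease_operations)) is O(~cease_operations -> raise_flag), and O(~cease_operations) is already established, so O(raise_flag).
Premise 1, O(~countersign_request -> ~raise_flag), contraposes to O(raise_flag -> countersign_request); with O(raise_flag) we get O(countersign_request).
So O(countersign_request) holds — countersign_request is obligatory. None of the other listed options is made obligatory by any chain of premises.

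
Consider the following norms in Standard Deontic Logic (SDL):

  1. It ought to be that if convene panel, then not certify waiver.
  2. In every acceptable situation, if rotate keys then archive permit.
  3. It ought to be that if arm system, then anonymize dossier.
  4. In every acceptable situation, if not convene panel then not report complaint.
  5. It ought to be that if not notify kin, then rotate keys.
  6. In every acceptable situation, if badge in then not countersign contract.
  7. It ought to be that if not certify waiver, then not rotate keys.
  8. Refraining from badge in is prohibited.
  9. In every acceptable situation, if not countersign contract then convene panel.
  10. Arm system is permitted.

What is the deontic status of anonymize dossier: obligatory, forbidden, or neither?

Premise 3 is O(arm_system → anonymize_dossier), but O(arm_system) is not derivable from the premises (the permission P(arm_system) asserts only ¬O(¬arm_system), not O(arm_system)), so it does not yield O(anonymize_dossier).
No premise or chain of K-axiom applications forces O(anonymize_dossier), and none forces O(¬anonymize_dossier). So anonymize_dossier is neither obligatory nor forbidden under these norms.

Neither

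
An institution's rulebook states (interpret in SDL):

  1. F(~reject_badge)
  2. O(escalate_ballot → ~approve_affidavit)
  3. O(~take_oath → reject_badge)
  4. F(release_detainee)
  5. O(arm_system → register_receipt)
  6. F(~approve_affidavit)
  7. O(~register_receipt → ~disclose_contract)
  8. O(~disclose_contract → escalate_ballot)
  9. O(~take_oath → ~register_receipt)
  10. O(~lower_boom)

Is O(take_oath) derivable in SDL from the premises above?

Yes

Premise 6, F(~approve_affidavit), is equivalent to O(approve_affidavit).
Premise 2, O(escalate_ballot → ~approve_affidavit), contraposes to O(approve_affidavit → ~escalate_ballot); with O(approve_affidavit) we get O(~escalate_ballot).
Premise 8, O(~disclose_contract → escalate_ballot), contraposes to O(~escalate_ballot → disclose_contract); with O(~escalate_ballot) we get O(disclose_contract).
Premise 7 is O(~register_receipt → ~disclose_contract); contrapositively O(disclose_contract → register_receipt). Since O(disclose_contract) holds, K gives O(register_receipt).
Premise 9, O(~take_oath → ~register_receipt), contraposes to O(register_receipt → take_oath); with O(register_receipt) we get O(take_oath).
Premises 1, 3, 4, 5, 10 do not contribute to this derivation.
So O(take_oath) follows.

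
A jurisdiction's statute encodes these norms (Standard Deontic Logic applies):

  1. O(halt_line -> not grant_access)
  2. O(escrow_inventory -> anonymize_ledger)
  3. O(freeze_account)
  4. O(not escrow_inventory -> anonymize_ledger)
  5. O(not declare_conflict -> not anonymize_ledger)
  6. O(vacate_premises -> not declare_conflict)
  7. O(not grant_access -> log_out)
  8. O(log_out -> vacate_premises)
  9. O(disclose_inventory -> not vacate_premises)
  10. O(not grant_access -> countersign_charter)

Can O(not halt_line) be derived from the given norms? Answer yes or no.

Yes

Premises 2 and 4 cover both cases: O(escrow_inventory -> anonymize_ledger) and O(not escrow_inventory -> anonymize_ledger). Since escrow_inventory ∨ not escrow_inventory is a tautology, O(anonymize_ledger) follows.
Premise 5, O(not declare_conflict -> not anonymize_ledger), contraposes to O(anonymize_ledger -> declare_conflict); with O(anonymize_ledger) we get O(declare_conflict).
The contrapositive of premise 6 (O(vacate_premises -> not declare_conflict)) is O(declare_conflict -> not vacate_premises), and O(declare_conflict) is already established, so O(not vacate_premises).
Premise 8 is O(log_out -> vacate_premises); contrapositively O(not vacate_premises -> not log_out). Since O(not vacate_premises) holds, K gives O(not log_out).
Premise 7, O(not grant_access -> log_out), contraposes to O(not log_out -> grant_access); with O(not log_out) we get O(grant_access).
Premise 1, O(halt_line -> not grant_access), contraposes to O(grant_access -> not halt_line); with O(grant_access) we get O(not halt_line).
Premises 3, 9, 10 do not contribute to this derivation.
So O(not halt_line) follows.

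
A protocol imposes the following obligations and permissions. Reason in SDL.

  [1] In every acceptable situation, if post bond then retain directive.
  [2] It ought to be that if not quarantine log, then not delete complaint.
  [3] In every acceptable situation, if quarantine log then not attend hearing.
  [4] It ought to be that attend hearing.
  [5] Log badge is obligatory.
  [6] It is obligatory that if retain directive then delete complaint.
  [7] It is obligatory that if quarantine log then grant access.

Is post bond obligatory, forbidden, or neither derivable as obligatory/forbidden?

Forbidden

Premise 4 gives O(attend_hearing).
Premise 3, O(quarantine_log → ¬attend_hearing), contraposes to O(attend_hearing → ¬quarantine_log); with O(attend_hearing) we get O(¬quarantine_log).
Applying K to premise 2 (O(¬quarantine_log → ¬delete_complaint)) and O(¬quarantine_log) yields O(¬delete_complaint).
The contrapositive of premise 6 (O(retain_directive → delete_complaint)) is O(¬delete_complaint → ¬retain_directive), and O(¬delete_complaint) is already established, so O(¬retain_directive).
Premise 1 is O(post_bond → retain_directive); contrapositively O(¬retain_directive → ¬post_bond). Since O(¬retain_directive) holds, K gives O(¬post_bond).
Premises 5, 7 do not contribute to this derivation.
Thus O(¬post_bond), which is F(post_bond): post_bond is forbidden.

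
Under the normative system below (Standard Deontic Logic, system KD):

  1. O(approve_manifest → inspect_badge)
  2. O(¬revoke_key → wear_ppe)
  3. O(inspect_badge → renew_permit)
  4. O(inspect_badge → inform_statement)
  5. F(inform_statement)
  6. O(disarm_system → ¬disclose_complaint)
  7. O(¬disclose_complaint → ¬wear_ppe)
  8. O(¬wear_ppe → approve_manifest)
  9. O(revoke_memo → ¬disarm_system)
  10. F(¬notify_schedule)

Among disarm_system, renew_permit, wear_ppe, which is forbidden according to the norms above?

Premise 5 is F(inform_statement), i.e. O(¬inform_statement).
Premise 4, O(inspect_badge → inform_statement), contraposes to O(¬inform_statement → ¬inspect_badge); with O(¬inform_statement) we get O(¬inspect_badge).
Premise 1, O(approve_manifest → inspect_badge), contraposes to O(¬inspect_badge → ¬approve_manifest); with O(¬inspect_badge) we get O(¬approve_manifest).
The contrapositive of premise 8 (O(¬wear_ppe → approve_manifest)) is O(¬approve_manifest → wear_ppe), and O(¬approve_manifest) is already established, so O(wear_ppe).
The contrapositive of premise 7 (O(¬disclose_complaint → ¬wear_ppe)) is O(wear_ppe → disclose_complaint), and O(wear_ppe) is already established, so O(disclose_complaint).
The contrapositive of premise 6 (O(disarm_system → ¬disclose_complaint)) is O(disclose_complaint → ¬disarm_system), and O(disclose_complaint) is already established, so O(¬disarm_system).
So O(¬disarm_system) holds, i.e. disarm_system is forbidden. None of the other listed options is forbidden under the premises.

disarm_system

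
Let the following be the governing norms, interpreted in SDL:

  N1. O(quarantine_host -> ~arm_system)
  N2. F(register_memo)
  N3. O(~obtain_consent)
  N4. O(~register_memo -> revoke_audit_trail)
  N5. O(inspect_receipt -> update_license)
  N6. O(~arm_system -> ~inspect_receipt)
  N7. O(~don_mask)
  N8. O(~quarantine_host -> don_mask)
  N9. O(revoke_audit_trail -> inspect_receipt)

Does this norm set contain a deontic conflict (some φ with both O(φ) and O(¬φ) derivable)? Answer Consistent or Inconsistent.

Inconsistent

Premise 7 gives O(~don_mask).
The contrapositive of premise 8 (O(~quarantine_host -> don_mask)) is O(~don_mask -> quarantine_host), and O(~don_mask) is already established, so O(quarantine_host).
Applying K to premise 1 (O(quarantine_host -> ~arm_system)) and O(quarantine_host) yields O(~arm_system).
Applying K to premise 6 (O(~arm_system -> ~inspect_receipt)) and O(~arm_system) yields O(~inspect_receipt).
Premise 9 is O(revoke_audit_trail -> inspect_receipt); contrapositively O(~inspect_receipt -> ~revoke_audit_trail). Since O(~inspect_receipt) holds, K gives O(~revoke_audit_trail).
Premise 4, O(~register_memo -> revoke_audit_trail), contraposes to O(~revoke_audit_trail -> register_memo); with O(~revoke_audit_trail) we get O(register_memo).
Yet premise 2 is F(register_memo), i.e. O(~register_memo).
We now have both O(register_memo) and O(~register_memo) — register_memo is simultaneously obligatory and forbidden, violating the D-axiom.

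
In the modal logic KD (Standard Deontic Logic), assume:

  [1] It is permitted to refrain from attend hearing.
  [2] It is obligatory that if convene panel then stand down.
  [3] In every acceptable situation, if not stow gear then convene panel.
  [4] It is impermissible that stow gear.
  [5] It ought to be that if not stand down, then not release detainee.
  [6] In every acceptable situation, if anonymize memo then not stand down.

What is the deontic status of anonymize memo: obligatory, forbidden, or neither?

Premise 4 is F(stow_gear), i.e. O(¬stow_gear).
From O(¬stow_gear) and premise 3, O(¬stow_gear → convene_panel), we obtain O(convene_panel).
Applying K to premise 2 (O(convene_panel → stand_down)) and O(convene_panel) yields O(stand_down).
The contrapositive of premise 6 (O(anonymize_memo → ¬stand_down)) is O(stand_down → ¬anonymize_memo), and O(stand_down) is already established, so O(¬anonymize_memo).
Premises 1, 5 do not contribute to this derivation.
Thus O(¬anonymize_memo), which is F(anonymize_memo): anonymize_memo is forbidden.

Forbidden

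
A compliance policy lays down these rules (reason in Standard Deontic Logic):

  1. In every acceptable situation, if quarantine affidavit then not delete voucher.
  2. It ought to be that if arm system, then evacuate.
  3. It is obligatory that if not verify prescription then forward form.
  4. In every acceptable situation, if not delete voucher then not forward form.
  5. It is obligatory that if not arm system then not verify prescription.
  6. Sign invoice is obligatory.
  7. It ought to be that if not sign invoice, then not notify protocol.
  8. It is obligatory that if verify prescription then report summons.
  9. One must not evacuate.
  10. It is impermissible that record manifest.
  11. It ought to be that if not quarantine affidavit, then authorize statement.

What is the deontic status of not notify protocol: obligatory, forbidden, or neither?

Neither

Premise 7 is O(¬sign_invoice → ¬notify_protocol), but O(¬sign_invoice) is not derivable from the premises, so it does not yield O(¬notify_protocol).
No premise or chain of K-axiom applications forces O(¬notify_protocol), and none forces O(notify_protocol). So ¬notify_protocol is neither obligatory nor forbidden under these norms.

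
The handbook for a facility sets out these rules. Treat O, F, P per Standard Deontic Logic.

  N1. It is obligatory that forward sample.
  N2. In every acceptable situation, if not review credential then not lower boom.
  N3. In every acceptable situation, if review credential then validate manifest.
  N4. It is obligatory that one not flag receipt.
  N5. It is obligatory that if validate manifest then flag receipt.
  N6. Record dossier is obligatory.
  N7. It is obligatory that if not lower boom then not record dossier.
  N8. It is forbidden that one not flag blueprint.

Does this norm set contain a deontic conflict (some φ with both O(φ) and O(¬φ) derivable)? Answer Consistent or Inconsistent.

Premise 6 gives O(record_dossier).
The contrapositive of premise 7 (O(¬lower_boom → ¬record_dossier)) is O(record_dossier → lower_boom), and O(record_dossier) is already established, so O(lower_boom).
The contrapositive of premise 2 (O(¬review_credential → ¬lower_boom)) is O(lower_boom → review_credential), and O(lower_boom) is already established, so O(review_credential).
From O(review_credential) and premise 3, O(review_credential → validate_manifest), we obtain O(validate_manifest).
Premise 5 is O(validate_manifest → flag_receipt); since O(validate_manifest), deontic closure gives O(flag_receipt).
But premise 4 directly asserts O(¬flag_receipt).
We now have both O(flag_receipt) and O(¬flag_receipt) — flag_receipt is simultaneously obligatory and forbidden, violating the D-axiom.

Inconsistent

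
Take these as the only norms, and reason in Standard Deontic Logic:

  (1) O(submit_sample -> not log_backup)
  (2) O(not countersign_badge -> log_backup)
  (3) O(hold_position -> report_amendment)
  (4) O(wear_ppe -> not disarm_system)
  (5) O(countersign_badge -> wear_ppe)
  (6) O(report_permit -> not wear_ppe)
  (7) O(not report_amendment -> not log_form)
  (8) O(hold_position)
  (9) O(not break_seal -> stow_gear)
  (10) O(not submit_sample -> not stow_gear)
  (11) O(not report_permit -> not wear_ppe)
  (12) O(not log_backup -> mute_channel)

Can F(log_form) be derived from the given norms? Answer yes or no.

No

Premise 7 is O(not report_amendment -> not log_form), but O(not report_amendment) is not derivable from the premises, so it does not yield O(not log_form).
No other premise forces O(not log_form). An ideal world satisfying every premise can still have log_form true, so F(log_form) is not derivable.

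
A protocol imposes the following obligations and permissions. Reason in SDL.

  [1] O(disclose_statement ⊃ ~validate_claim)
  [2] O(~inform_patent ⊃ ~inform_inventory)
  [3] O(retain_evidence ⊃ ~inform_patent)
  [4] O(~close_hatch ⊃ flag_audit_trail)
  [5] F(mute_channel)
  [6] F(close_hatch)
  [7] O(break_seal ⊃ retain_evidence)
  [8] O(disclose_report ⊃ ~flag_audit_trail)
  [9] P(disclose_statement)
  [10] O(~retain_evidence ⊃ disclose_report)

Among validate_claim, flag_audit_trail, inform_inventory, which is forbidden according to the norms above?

inform_inventory

Premise 6, F(close_hatch), is equivalent to O(~close_hatch).
Applying K to premise 4 (O(~close_hatch ⊃ flag_audit_trail)) and O(~close_hatch) yields O(flag_audit_trail).
Premise 8 is O(disclose_report ⊃ ~flag_audit_trail); contrapositively O(flag_audit_trail ⊃ ~disclose_report). Since O(flag_audit_trail) holds, K gives O(~disclose_report).
Premise 10, O(~retain_evidence ⊃ disclose_report), contraposes to O(~disclose_report ⊃ retain_evidence); with O(~disclose_report) we get O(retain_evidence).
Premise 3 is O(retain_evidence ⊃ ~inform_patent); since O(retain_evidence), deontic closure gives O(~inform_patent).
Applying K to premise 2 (O(~inform_patent ⊃ ~inform_inventory)) and O(~inform_patent) yields O(~inform_inventory).
So O(~inform_inventory) holds, i.e. inform_inventory is forbidden. None of the other listed options is forbidden under the premises.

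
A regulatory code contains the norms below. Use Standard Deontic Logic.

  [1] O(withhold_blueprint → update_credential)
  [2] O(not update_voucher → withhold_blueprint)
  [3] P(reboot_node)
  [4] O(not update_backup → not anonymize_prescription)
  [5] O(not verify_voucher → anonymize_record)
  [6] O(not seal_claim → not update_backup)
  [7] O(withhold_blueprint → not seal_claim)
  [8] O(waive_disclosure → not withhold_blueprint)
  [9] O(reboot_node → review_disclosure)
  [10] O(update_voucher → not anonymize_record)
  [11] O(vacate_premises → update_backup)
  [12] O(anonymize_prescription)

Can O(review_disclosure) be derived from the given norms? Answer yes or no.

No

Premise 9 is O(reboot_node → review_disclosure), but O(reboot_node) is not derivable from the premises (the permission P(reboot_node) asserts only not O(not reboot_node), not O(reboot_node)), so it does not yield O(review_disclosure).
No other premise forces O(review_disclosure). An ideal world satisfying every premise can still have review_disclosure false, so O(review_disclosure) is not derivable.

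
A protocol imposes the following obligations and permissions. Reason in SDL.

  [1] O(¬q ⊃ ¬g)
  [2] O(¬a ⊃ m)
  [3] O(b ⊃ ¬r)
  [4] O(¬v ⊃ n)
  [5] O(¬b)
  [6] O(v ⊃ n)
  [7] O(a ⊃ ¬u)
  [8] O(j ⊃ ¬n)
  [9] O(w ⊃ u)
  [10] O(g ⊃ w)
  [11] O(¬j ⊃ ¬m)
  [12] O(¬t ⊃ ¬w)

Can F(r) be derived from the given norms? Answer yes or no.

No

Premise 3 is O(b ⊃ ¬r), but O(b) is not derivable from the premises, so it does not yield O(¬r).
No other premise forces O(¬r). An ideal world satisfying every premise can still have r true, so F(r) is not derivable.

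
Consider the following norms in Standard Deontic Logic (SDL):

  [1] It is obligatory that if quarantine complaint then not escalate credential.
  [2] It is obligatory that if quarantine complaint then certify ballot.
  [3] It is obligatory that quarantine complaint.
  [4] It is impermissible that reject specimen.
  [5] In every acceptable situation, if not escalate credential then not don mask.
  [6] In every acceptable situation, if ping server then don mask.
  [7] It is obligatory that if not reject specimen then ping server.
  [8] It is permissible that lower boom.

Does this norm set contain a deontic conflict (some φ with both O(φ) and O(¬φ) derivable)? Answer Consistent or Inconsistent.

Premise 4, F(reject_specimen), is equivalent to O(¬reject_specimen).
From O(¬reject_specimen) and premise 7, O(¬reject_specimen → ping_server), we obtain O(ping_server).
Premise 6 is O(ping_server → don_mask); since O(ping_server), deontic closure gives O(don_mask).
Premise 5, O(¬escalate_credential → ¬don_mask), contraposes to O(don_mask → escalate_credential); with O(don_mask) we get O(escalate_credential).
The contrapositive of premise 1 (O(quarantine_complaint → ¬escalate_credential)) is O(escalate_credential → ¬quarantine_complaint), and O(escalate_credential) is already established, so O(¬quarantine_complaint).
But premise 3 directly asserts O(quarantine_complaint).
We now have both O(¬quarantine_complaint) and O(quarantine_complaint) — quarantine_complaint is simultaneously obligatory and forbidden, violating the D-axiom.

Inconsistent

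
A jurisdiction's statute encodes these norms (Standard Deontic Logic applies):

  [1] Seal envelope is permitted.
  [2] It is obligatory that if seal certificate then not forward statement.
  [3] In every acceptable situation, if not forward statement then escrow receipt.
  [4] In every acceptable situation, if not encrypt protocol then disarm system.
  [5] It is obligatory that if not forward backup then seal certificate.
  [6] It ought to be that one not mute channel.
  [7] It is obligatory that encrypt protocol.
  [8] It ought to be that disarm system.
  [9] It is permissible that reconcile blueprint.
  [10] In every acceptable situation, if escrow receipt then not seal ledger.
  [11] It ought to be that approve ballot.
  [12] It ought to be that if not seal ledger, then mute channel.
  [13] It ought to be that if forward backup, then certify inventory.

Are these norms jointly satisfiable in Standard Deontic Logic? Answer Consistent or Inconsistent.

Premise 4 is O(¬encrypt_protocol → disarm_system); even if O(disarm_system) held, inferring O(¬encrypt_protocol) would be affirming the consequent — invalid.
So O(¬encrypt_protocol) is not derivable, and the apparent clash with O(encrypt_protocol) does not arise.
A world satisfying every obligation exists (e.g. approve_ballot=true, certify_inventory=true, disarm_system=true, encrypt_protocol=true, escrow_receipt=false, forward_backup=true, forward_statement=true, mute_channel=false, reconcile_blueprint=false, seal_certificate=false, seal_envelope=false, seal_ledger=true); no atom is both obligatory and forbidden, so the set is consistent.

Consistent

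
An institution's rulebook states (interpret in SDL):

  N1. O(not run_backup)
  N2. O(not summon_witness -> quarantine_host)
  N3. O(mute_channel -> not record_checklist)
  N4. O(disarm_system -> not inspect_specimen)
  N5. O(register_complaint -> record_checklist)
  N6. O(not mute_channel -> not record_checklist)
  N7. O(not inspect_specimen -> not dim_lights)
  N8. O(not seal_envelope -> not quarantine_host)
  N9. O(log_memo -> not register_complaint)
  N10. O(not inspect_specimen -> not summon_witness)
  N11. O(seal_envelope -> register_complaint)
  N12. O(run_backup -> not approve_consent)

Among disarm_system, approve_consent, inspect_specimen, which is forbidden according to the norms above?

Premises 3 and 6 are O(mute_channel -> not record_checklist) and O(not mute_channel -> not record_checklist); every ideal world satisfies mute_channel or not mute_channel, so in either case not record_checklist holds — hence O(not record_checklist).
Premise 5, O(register_complaint -> record_checklist), contraposes to O(not record_checklist -> not register_complaint); with O(not record_checklist) we get O(not register_complaint).
The contrapositive of premise 11 (O(seal_envelope -> register_complaint)) is O(not register_complaint -> not seal_envelope), and O(not register_complaint) is already established, so O(not seal_envelope).
From O(not seal_envelope) and premise 8, O(not seal_envelope -> not quarantine_host), we obtain O(not quarantine_host).
The contrapositive of premise 2 (O(not summon_witness -> quarantine_host)) is O(not quarantine_host -> summon_witness), and O(not quarantine_host) is already established, so O(summon_witness).
The contrapositive of premise 10 (O(not inspect_specimen -> not summon_witness)) is O(summon_witness -> inspect_specimen), and O(summon_witness) is already established, so O(inspect_specimen).
The contrapositive of premise 4 (O(disarm_system -> not inspect_specimen)) is O(inspect_specimen -> not disarm_system), and O(inspect_specimen) is already established, so O(not disarm_system).
So O(not disarm_system) holds, i.e. disarm_system is forbidden. None of the other listed options is forbidden under the premises.

disarm_system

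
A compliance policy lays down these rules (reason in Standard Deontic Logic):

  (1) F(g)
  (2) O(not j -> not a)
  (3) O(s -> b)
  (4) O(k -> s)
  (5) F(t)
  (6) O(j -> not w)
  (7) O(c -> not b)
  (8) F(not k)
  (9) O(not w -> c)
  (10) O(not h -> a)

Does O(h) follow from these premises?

Premise 8 is F(not k), i.e. O(k).
Applying K to premise 4 (O(k -> s)) and O(k) yields O(s).
Premise 3 is O(s -> b); since O(s), deontic closure gives O(b).
The contrapositive of premise 7 (O(c -> not b)) is O(b -> not c), and O(b) is already established, so O(not c).
The contrapositive of premise 9 (O(not w -> c)) is O(not c -> w), and O(not c) is already established, so O(w).
Premise 6, O(j -> not w), contraposes to O(w -> not j); with O(w) we get O(not j).
From O(not j) and premise 2, O(not j -> not a), we obtain O(not a).
Premise 10 is O(not h -> a); contrapositively O(not a -> h). Since O(not a) holds, K gives O(h).
Premises 1, 5 do not contribute to this derivation.
So O(h) follows.

Yes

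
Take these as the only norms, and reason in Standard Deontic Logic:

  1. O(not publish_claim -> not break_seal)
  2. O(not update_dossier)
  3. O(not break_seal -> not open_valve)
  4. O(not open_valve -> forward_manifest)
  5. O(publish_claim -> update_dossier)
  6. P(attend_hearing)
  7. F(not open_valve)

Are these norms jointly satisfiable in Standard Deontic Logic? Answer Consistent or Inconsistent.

F(not open_valve) at premise 7 means O(open_valve).
The contrapositive of premise 3 (O(not break_seal -> not open_valve)) is O(open_valve -> break_seal), and O(open_valve) is already established, so O(break_seal).
Premise 1, O(not publish_claim -> not break_seal), contraposes to O(break_seal -> publish_claim); with O(break_seal) we get O(publish_claim).
From O(publish_claim) and premise 5, O(publish_claim -> update_dossier), we obtain O(update_dossier).
Yet premise 2 states O(not update_dossier).
We now have both O(update_dossier) and O(not update_dossier) — update_dossier is simultaneously obligatory and forbidden, violating the D-axiom.

Inconsistent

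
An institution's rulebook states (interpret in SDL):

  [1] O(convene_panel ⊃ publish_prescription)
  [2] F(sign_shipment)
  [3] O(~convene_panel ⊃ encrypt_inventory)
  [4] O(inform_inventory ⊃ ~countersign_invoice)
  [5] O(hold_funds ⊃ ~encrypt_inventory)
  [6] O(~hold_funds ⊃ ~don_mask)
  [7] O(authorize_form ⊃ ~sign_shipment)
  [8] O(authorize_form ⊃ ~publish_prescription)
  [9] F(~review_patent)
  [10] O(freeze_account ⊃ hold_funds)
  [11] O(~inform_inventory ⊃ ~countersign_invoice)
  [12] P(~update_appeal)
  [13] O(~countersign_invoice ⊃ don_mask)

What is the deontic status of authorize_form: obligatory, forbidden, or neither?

Forbidden

By case analysis on ~inform_inventory: premise 11 gives O(~inform_inventory ⊃ ~countersign_invoice) and premise 4 gives O(inform_inventory ⊃ ~countersign_invoice), so O(~countersign_invoice) either way.
With premise 13, O(~countersign_invoice ⊃ don_mask), the K-axiom yields O(don_mask).
Premise 6 is O(~hold_funds ⊃ ~don_mask); contrapositively O(don_mask ⊃ hold_funds). Since O(don_mask) holds, K gives O(hold_funds).
Applying K to premise 5 (O(hold_funds ⊃ ~encrypt_inventory)) and O(hold_funds) yields O(~encrypt_inventory).
The contrapositive of premise 3 (O(~convene_panel ⊃ encrypt_inventory)) is O(~encrypt_inventory ⊃ convene_panel), and O(~encrypt_inventory) is already established, so O(convene_panel).
Applying K to premise 1 (O(convene_panel ⊃ publish_prescription)) and O(convene_panel) yields O(publish_prescription).
Premise 8 is O(authorize_form ⊃ ~publish_prescription); contrapositively O(publish_prescription ⊃ ~authorize_form). Since O(publish_prescription) holds, K gives O(~authorize_form).
Premises 2, 7, 9, 10, 12 do not contribute to this derivation.
Thus O(~authorize_form), which is F(authorize_form): authorize_form is forbidden.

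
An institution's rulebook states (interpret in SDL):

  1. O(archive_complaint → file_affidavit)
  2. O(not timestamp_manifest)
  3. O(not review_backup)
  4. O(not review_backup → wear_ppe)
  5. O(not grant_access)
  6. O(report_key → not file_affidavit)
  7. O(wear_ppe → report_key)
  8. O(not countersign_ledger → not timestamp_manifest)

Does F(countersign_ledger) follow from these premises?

Premise 8 is O(not countersign_ledger → not timestamp_manifest); even if O(not timestamp_manifest) held, inferring O(not countersign_ledger) would be affirming the consequent — invalid.
No other premise forces O(not countersign_ledger). An ideal world satisfying every premise can still have countersign_ledger true, so F(countersign_ledger) is not derivable.

No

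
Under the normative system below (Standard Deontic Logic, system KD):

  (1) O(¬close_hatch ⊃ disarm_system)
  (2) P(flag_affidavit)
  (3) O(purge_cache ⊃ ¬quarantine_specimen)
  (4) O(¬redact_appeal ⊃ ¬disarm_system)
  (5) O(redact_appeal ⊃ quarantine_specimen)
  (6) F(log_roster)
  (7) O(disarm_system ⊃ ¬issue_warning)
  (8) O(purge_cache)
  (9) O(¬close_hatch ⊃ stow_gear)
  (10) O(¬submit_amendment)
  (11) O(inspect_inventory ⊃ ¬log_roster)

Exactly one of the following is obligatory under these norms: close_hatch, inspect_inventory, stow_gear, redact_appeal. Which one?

close_hatch

From premise 8 we have O(purge_cache).
With premise 3, O(purge_cache ⊃ ¬quarantine_specimen), the K-axiom yields O(¬quarantine_specimen).
Premise 5, O(redact_appeal ⊃ quarantine_specimen), contraposes to O(¬quarantine_specimen ⊃ ¬redact_appeal); with O(¬quarantine_specimen) we get O(¬redact_appeal).
Premise 4 is O(¬redact_appeal ⊃ ¬disarm_system); since O(¬redact_appeal), deontic closure gives O(¬disarm_system).
The contrapositive of premise 1 (O(¬close_hatch ⊃ disarm_system)) is O(¬disarm_system ⊃ close_hatch), and O(¬disarm_system) is already established, so O(close_hatch).
So O(close_hatch) holds — close_hatch is obligatory. None of the other listed options is made obligatory by any chain of premises.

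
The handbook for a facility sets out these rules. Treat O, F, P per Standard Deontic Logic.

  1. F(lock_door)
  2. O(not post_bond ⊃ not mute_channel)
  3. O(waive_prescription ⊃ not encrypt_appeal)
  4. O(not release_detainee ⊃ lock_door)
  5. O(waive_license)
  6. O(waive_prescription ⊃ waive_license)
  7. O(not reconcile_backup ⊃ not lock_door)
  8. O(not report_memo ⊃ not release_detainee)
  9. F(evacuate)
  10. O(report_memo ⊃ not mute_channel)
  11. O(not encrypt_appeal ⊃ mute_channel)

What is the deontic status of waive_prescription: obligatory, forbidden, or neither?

Premise 1, F(lock_door), is equivalent to O(not lock_door).
The contrapositive of premise 4 (O(not release_detainee ⊃ lock_door)) is O(not lock_door ⊃ release_detainee), and O(not lock_door) is already established, so O(release_detainee).
Premise 8, O(not report_memo ⊃ not release_detainee), contraposes to O(release_detainee ⊃ report_memo); with O(release_detainee) we get O(report_memo).
From O(report_memo) and premise 10, O(report_memo ⊃ not mute_channel), we obtain O(not mute_channel).
Premise 11, O(not encrypt_appeal ⊃ mute_channel), contraposes to O(not mute_channel ⊃ encrypt_appeal); with O(not mute_channel) we get O(encrypt_appeal).
The contrapositive of premise 3 (O(waive_prescription ⊃ not encrypt_appeal)) is O(encrypt_appeal ⊃ not waive_prescription), and O(encrypt_appeal) is already established, so O(not waive_prescription).
Premises 2, 5, 6, 7, 9 do not contribute to this derivation.
Thus O(not waive_prescription), which is F(waive_prescription): waive_prescription is forbidden.

Forbidden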